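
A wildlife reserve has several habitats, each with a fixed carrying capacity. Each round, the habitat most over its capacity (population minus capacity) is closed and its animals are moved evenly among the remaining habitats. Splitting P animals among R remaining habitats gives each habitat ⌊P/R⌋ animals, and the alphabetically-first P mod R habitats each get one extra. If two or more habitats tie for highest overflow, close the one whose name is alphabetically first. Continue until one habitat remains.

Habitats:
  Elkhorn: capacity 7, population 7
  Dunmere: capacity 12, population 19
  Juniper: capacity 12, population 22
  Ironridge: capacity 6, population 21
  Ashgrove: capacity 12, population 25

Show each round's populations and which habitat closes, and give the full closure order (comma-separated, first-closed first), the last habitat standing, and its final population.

Closure order: Ironridge, Ashgrove, Juniper, Dunmere
Last habitat: Elkhorn with 94 animals

Round 1: Ashgrove=25 Dunmere=19 Elkhorn=7 Ironridge=21 Juniper=22 → close Ironridge (overflow 15)
  21÷4 = 5 each, +1 to first 1
Round 2: Ashgrove=31 Dunmere=24 Elkhorn=12 Juniper=27 → close Ashgrove (overflow 19)
  31÷3 = 10 each, +1 to first 1
Round 3: Dunmere=35 Elkhorn=22 Juniper=37 → close Juniper (overflow 25)
  37÷2 = 18 each, +1 to first 1
Round 4: Dunmere=54 Elkhorn=40 → close Dunmere (overflow 42)
  54÷1 = 54 each, +1 to first 0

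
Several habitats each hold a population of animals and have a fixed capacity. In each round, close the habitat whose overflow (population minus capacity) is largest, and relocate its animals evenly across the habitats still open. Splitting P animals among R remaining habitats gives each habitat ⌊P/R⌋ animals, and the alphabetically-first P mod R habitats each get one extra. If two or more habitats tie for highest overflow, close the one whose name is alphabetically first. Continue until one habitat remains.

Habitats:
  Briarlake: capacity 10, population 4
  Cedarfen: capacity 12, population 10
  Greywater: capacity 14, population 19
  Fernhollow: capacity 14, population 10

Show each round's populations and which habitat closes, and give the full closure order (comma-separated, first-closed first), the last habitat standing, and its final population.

Closure order: Greywater, Cedarfen, Fernhollow
Last habitat: Briarlake with 43 animals

Round 1: Briarlake=4 Cedarfen=10 Fernhollow=10 Greywater=19 → close Greywater (overflow 5)
  19÷3 = 6 each, +1 to first 1
Round 2: Briarlake=11 Cedarfen=16 Fernhollow=16 → close Cedarfen (overflow 4)
  16÷2 = 8 each, +1 to first 0
Round 3: Briarlake=19 Fernhollow=24 → close Fernhollow (overflow 10)
  24÷1 = 24 each, +1 to first 0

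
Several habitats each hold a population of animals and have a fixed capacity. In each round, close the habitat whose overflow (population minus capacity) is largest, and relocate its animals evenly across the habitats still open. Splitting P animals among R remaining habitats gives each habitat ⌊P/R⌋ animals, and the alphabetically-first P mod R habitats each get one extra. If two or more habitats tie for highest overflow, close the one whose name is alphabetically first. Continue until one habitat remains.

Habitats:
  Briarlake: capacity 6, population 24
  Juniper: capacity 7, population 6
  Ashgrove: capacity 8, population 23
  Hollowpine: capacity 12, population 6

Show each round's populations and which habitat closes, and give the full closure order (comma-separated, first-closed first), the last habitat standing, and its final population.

Closure order: Briarlake, Ashgrove, Juniper
Last habitat: Hollowpine with 59 animals

Round 1: Ashgrove=23 Briarlake=24 Hollowpine=6 Juniper=6 → close Briarlake (overflow 18)
  24÷3 = 8 each, +1 to first 0
Round 2: Ashgrove=31 Hollowpine=14 Juniper=14 → close Ashgrove (overflow 23)
  31÷2 = 15 each, +1 to first 1
Round 3: Hollowpine=30 Juniper=29 → close Juniper (overflow 22)
  29÷1 = 29 each, +1 to first 0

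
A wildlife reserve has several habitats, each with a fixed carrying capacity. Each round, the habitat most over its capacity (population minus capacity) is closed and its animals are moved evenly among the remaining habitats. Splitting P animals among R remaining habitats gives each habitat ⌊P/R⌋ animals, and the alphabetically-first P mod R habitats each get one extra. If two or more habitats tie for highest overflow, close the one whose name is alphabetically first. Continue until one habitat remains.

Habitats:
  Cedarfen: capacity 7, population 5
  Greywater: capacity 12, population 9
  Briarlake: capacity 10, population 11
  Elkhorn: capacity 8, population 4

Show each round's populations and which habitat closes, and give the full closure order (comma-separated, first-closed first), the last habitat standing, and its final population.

Round 1: Briarlake=11 Cedarfen=5 Elkhorn=4 Greywater=9 → close Briarlake (overflow 1)
  11÷3 = 3 each, +1 to first 2
Round 2: Cedarfen=9 Elkhorn=8 Greywater=12 → close Cedarfen (overflow 2)
  9÷2 = 4 each, +1 to first 1
Round 3: Elkhorn=13 Greywater=16 → close Elkhorn (overflow 5)
  13÷1 = 13 each, +1 to first 0

Closure order: Briarlake, Cedarfen, Elkhorn
Last habitat: Greywater with 29 animals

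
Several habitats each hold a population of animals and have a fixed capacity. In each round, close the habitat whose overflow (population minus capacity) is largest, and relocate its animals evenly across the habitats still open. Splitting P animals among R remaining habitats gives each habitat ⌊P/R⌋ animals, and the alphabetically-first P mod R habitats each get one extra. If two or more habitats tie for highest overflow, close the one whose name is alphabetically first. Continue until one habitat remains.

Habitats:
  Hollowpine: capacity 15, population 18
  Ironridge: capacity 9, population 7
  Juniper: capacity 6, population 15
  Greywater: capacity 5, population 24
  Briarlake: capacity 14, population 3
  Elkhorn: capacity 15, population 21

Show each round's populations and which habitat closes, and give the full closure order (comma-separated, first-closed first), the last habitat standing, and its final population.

Round 1: Briarlake=3 Elkhorn=21 Greywater=24 Hollowpine=18 Ironridge=7 Juniper=15 → close Greywater (overflow 19)
  24÷5 = 4 each, +1 to first 4
Round 2: Briarlake=8 Elkhorn=26 Hollowpine=23 Ironridge=12 Juniper=19 → close Juniper (overflow 13)
  19÷4 = 4 each, +1 to first 3
Round 3: Briarlake=13 Elkhorn=31 Hollowpine=28 Ironridge=16 → close Elkhorn (overflow 16)
  31÷3 = 10 each, +1 to first 1
Round 4: Briarlake=24 Hollowpine=38 Ironridge=26 → close Hollowpine (overflow 23)
  38÷2 = 19 each, +1 to first 0
Round 5: Briarlake=43 Ironridge=45 → close Ironridge (overflow 36)
  45÷1 = 45 each, +1 to first 0

Closure order: Greywater, Juniper, Elkhorn, Hollowpine, Ironridge
Last habitat: Briarlake with 88 animals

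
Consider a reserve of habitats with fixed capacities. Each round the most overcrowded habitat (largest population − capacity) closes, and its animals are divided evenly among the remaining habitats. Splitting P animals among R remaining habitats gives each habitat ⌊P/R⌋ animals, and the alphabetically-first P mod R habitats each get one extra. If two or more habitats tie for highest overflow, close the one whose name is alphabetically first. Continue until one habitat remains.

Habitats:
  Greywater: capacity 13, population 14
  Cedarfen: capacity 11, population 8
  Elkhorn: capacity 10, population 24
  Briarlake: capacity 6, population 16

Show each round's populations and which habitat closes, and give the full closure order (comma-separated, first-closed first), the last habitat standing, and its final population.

Round 1: Briarlake=16 Cedarfen=8 Elkhorn=24 Greywater=14 → close Elkhorn (overflow 14)
  24÷3 = 8 each, +1 to first 0
Round 2: Briarlake=24 Cedarfen=16 Greywater=22 → close Briarlake (overflow 18)
  24÷2 = 12 each, +1 to first 0
Round 3: Cedarfen=28 Greywater=34 → close Greywater (overflow 21)
  34÷1 = 34 each, +1 to first 0

Closure order: Elkhorn, Briarlake, Greywater
Last habitat: Cedarfen with 62 animals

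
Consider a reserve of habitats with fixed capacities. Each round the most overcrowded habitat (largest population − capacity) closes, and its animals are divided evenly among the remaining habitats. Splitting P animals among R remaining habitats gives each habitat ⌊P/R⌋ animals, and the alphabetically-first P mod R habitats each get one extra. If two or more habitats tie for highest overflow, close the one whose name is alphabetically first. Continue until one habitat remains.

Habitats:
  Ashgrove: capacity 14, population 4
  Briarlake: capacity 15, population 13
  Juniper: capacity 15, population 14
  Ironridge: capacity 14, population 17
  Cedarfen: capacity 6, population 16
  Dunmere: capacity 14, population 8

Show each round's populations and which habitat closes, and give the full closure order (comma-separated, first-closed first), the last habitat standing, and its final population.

Closure order: Cedarfen, Ironridge, Juniper, Briarlake, Dunmere
Last habitat: Ashgrove with 72 animals

Round 1: Ashgrove=4 Briarlake=13 Cedarfen=16 Dunmere=8 Ironridge=17 Juniper=14 → close Cedarfen (overflow 10)
  16÷5 = 3 each, +1 to first 1
Round 2: Ashgrove=8 Briarlake=16 Dunmere=11 Ironridge=20 Juniper=17 → close Ironridge (overflow 6)
  20÷4 = 5 each, +1 to first 0
Round 3: Ashgrove=13 Briarlake=21 Dunmere=16 Juniper=22 → close Juniper (overflow 7)
  22÷3 = 7 each, +1 to first 1
Round 4: Ashgrove=21 Briarlake=28 Dunmere=23 → close Briarlake (overflow 13)
  28÷2 = 14 each, +1 to first 0
Round 5: Ashgrove=35 Dunmere=37 → close Dunmere (overflow 23)
  37÷1 = 37 each, +1 to first 0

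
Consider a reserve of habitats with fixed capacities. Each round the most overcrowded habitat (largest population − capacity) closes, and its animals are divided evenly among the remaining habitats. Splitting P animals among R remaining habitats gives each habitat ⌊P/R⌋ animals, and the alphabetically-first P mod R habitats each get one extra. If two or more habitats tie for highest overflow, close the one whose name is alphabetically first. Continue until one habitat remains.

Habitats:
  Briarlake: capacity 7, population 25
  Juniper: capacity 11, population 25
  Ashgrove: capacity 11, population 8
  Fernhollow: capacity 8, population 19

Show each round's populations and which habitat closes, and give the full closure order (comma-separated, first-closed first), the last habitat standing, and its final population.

Closure order: Briarlake, Juniper, Fernhollow
Last habitat: Ashgrove with 77 animals

Round 1: Ashgrove=8 Briarlake=25 Fernhollow=19 Juniper=25 → close Briarlake (overflow 18)
  25÷3 = 8 each, +1 to first 1
Round 2: Ashgrove=17 Fernhollow=27 Juniper=33 → close Juniper (overflow 22)
  33÷2 = 16 each, +1 to first 1
Round 3: Ashgrove=34 Fernhollow=43 → close Fernhollow (overflow 35)
  43÷1 = 43 each, +1 to first 0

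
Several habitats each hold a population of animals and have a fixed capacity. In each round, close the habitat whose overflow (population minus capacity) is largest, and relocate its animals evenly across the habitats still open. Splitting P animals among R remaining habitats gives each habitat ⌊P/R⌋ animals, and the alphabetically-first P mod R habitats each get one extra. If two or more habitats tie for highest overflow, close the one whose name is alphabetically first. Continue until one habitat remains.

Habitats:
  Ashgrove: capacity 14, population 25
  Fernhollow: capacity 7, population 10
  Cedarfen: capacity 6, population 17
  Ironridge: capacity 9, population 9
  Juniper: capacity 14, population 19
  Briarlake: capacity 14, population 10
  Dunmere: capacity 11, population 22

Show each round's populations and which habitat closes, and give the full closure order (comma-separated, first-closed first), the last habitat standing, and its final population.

Closure order: Ashgrove, Cedarfen, Dunmere, Juniper, Fernhollow, Briarlake
Last habitat: Ironridge with 112 animals

Round 1: Ashgrove=25 Briarlake=10 Cedarfen=17 Dunmere=22 Fernhollow=10 Ironridge=9 Juniper=19 → close Ashgrove (overflow 11)
  25÷6 = 4 each, +1 to first 1
Round 2: Briarlake=15 Cedarfen=21 Dunmere=26 Fernhollow=14 Ironridge=13 Juniper=23 → close Cedarfen (overflow 15)
  21÷5 = 4 each, +1 to first 1
Round 3: Briarlake=20 Dunmere=30 Fernhollow=18 Ironridge=17 Juniper=27 → close Dunmere (overflow 19)
  30÷4 = 7 each, +1 to first 2
Round 4: Briarlake=28 Fernhollow=26 Ironridge=24 Juniper=34 → close Juniper (overflow 20)
  34÷3 = 11 each, +1 to first 1
Round 5: Briarlake=40 Fernhollow=37 Ironridge=35 → close Fernhollow (overflow 30)
  37÷2 = 18 each, +1 to first 1
Round 6: Briarlake=59 Ironridge=53 → close Briarlake (overflow 45)
  59÷1 = 59 each, +1 to first 0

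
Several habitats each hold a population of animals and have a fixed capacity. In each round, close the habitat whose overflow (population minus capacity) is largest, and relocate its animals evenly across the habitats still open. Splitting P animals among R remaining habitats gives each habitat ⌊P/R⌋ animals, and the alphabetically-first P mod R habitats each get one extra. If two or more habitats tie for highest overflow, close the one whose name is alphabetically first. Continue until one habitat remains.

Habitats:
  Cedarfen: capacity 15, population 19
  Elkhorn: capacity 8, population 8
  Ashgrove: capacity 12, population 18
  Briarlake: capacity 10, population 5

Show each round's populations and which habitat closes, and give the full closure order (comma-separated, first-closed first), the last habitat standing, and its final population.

Closure order: Ashgrove, Cedarfen, Elkhorn
Last habitat: Briarlake with 50 animals

Round 1: Ashgrove=18 Briarlake=5 Cedarfen=19 Elkhorn=8 → close Ashgrove (overflow 6)
  18÷3 = 6 each, +1 to first 0
Round 2: Briarlake=11 Cedarfen=25 Elkhorn=14 → close Cedarfen (overflow 10)
  25÷2 = 12 each, +1 to first 1
Round 3: Briarlake=24 Elkhorn=26 → close Elkhorn (overflow 18)
  26÷1 = 26 each, +1 to first 0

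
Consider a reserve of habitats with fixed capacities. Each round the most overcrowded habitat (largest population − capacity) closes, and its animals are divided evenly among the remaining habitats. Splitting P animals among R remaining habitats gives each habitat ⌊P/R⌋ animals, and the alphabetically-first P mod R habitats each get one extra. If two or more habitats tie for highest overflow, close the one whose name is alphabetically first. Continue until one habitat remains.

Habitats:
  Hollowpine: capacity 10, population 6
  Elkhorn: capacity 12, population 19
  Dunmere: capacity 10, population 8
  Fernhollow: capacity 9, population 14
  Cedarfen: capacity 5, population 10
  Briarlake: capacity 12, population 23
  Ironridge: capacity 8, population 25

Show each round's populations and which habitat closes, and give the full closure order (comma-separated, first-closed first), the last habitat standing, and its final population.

Closure order: Ironridge, Briarlake, Elkhorn, Cedarfen, Fernhollow, Dunmere
Last habitat: Hollowpine with 105 animals

Round 1: Briarlake=23 Cedarfen=10 Dunmere=8 Elkhorn=19 Fernhollow=14 Hollowpine=6 Ironridge=25 → close Ironridge (overflow 17)
  25÷6 = 4 each, +1 to first 1
Round 2: Briarlake=28 Cedarfen=14 Dunmere=12 Elkhorn=23 Fernhollow=18 Hollowpine=10 → close Briarlake (overflow 16)
  28÷5 = 5 each, +1 to first 3
Round 3: Cedarfen=20 Dunmere=18 Elkhorn=29 Fernhollow=23 Hollowpine=15 → close Elkhorn (overflow 17)
  29÷4 = 7 each, +1 to first 1
Round 4: Cedarfen=28 Dunmere=25 Fernhollow=30 Hollowpine=22 → close Cedarfen (overflow 23)
  28÷3 = 9 each, +1 to first 1
Round 5: Dunmere=35 Fernhollow=39 Hollowpine=31 → close Fernhollow (overflow 30)
  39÷2 = 19 each, +1 to first 1
Round 6: Dunmere=55 Hollowpine=50 → close Dunmere (overflow 45)
  55÷1 = 55 each, +1 to first 0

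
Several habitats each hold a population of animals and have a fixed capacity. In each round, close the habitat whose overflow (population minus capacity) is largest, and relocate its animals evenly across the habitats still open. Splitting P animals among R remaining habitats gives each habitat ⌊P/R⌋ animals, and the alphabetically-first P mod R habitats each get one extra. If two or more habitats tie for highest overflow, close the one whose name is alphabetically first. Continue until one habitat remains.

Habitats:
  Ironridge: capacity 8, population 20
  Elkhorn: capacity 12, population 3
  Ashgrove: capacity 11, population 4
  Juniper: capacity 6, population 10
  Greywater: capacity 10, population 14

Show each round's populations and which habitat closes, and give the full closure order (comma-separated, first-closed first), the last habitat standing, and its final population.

Closure order: Ironridge, Greywater, Juniper, Ashgrove
Last habitat: Elkhorn with 51 animals

Round 1: Ashgrove=4 Elkhorn=3 Greywater=14 Ironridge=20 Juniper=10 → close Ironridge (overflow 12)
  20÷4 = 5 each, +1 to first 0
Round 2: Ashgrove=9 Elkhorn=8 Greywater=19 Juniper=15 → close Greywater (overflow 9)
  19÷3 = 6 each, +1 to first 1
Round 3: Ashgrove=16 Elkhorn=14 Juniper=21 → close Juniper (overflow 15)
  21÷2 = 10 each, +1 to first 1
Round 4: Ashgrove=27 Elkhorn=24 → close Ashgrove (overflow 16)
  27÷1 = 27 each, +1 to first 0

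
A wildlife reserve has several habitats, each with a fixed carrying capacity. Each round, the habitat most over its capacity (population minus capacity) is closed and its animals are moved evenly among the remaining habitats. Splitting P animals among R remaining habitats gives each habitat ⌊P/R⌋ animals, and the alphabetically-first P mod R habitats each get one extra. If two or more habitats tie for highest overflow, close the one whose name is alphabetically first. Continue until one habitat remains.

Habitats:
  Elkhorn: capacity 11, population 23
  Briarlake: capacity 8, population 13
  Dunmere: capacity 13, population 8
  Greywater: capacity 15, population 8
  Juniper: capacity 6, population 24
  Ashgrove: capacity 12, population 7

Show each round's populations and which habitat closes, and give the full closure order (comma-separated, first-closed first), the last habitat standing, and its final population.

Round 1: Ashgrove=7 Briarlake=13 Dunmere=8 Elkhorn=23 Greywater=8 Juniper=24 → close Juniper (overflow 18)
  24÷5 = 4 each, +1 to first 4
Round 2: Ashgrove=12 Briarlake=18 Dunmere=13 Elkhorn=28 Greywater=12 → close Elkhorn (overflow 17)
  28÷4 = 7 each, +1 to first 0
Round 3: Ashgrove=19 Briarlake=25 Dunmere=20 Greywater=19 → close Briarlake (overflow 17)
  25÷3 = 8 each, +1 to first 1
Round 4: Ashgrove=28 Dunmere=28 Greywater=27 → close Ashgrove (overflow 16)
  28÷2 = 14 each, +1 to first 0
Round 5: Dunmere=42 Greywater=41 → close Dunmere (overflow 29)
  42÷1 = 42 each, +1 to first 0

Closure order: Juniper, Elkhorn, Briarlake, Ashgrove, Dunmere
Last habitat: Greywater with 83 animals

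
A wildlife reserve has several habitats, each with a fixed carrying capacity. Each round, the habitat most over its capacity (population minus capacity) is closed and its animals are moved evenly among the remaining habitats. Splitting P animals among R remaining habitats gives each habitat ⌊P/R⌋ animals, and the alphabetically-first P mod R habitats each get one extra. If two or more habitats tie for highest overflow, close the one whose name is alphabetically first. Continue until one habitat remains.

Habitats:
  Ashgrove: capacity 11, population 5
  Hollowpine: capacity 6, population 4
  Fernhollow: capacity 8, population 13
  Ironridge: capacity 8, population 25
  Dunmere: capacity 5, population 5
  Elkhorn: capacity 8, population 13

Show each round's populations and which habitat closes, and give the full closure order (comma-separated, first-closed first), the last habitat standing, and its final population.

Round 1: Ashgrove=5 Dunmere=5 Elkhorn=13 Fernhollow=13 Hollowpine=4 Ironridge=25 → close Ironridge (overflow 17)
  25÷5 = 5 each, +1 to first 0
Round 2: Ashgrove=10 Dunmere=10 Elkhorn=18 Fernhollow=18 Hollowpine=9 → close Elkhorn (overflow 10)
  18÷4 = 4 each, +1 to first 2
Round 3: Ashgrove=15 Dunmere=15 Fernhollow=22 Hollowpine=13 → close Fernhollow (overflow 14)
  22÷3 = 7 each, +1 to first 1
Round 4: Ashgrove=23 Dunmere=22 Hollowpine=20 → close Dunmere (overflow 17)
  22÷2 = 11 each, +1 to first 0
Round 5: Ashgrove=34 Hollowpine=31 → close Hollowpine (overflow 25)
  31÷1 = 31 each, +1 to first 0

Closure order: Ironridge, Elkhorn, Fernhollow, Dunmere, Hollowpine
Last habitat: Ashgrove with 65 animals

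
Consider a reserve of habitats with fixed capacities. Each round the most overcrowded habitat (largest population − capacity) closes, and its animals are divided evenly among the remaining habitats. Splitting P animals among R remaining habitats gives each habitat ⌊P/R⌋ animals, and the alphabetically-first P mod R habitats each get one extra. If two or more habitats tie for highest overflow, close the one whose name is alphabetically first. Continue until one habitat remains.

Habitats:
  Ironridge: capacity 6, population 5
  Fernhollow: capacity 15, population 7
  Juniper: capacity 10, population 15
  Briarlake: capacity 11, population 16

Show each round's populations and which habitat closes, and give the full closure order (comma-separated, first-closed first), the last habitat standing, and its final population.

Round 1: Briarlake=16 Fernhollow=7 Ironridge=5 Juniper=15 → close Briarlake (overflow 5)
  16÷3 = 5 each, +1 to first 1
Round 2: Fernhollow=13 Ironridge=10 Juniper=20 → close Juniper (overflow 10)
  20÷2 = 10 each, +1 to first 0
Round 3: Fernhollow=23 Ironridge=20 → close Ironridge (overflow 14)
  20÷1 = 20 each, +1 to first 0

Closure order: Briarlake, Juniper, Ironridge
Last habitat: Fernhollow with 43 animals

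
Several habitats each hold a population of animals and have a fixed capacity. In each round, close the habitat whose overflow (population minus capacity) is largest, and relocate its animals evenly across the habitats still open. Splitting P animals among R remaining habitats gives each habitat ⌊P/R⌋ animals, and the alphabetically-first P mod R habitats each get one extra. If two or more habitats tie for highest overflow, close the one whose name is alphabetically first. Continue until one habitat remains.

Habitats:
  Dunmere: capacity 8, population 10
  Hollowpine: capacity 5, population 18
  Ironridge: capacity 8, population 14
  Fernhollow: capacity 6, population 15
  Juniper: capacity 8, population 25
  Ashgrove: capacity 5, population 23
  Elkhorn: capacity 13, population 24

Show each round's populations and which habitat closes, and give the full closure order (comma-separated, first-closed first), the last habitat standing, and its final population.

Closure order: Ashgrove, Juniper, Hollowpine, Elkhorn, Fernhollow, Ironridge
Last habitat: Dunmere with 129 animals

Round 1: Ashgrove=23 Dunmere=10 Elkhorn=24 Fernhollow=15 Hollowpine=18 Ironridge=14 Juniper=25 → close Ashgrove (overflow 18)
  23÷6 = 3 each, +1 to first 5
Round 2: Dunmere=14 Elkhorn=28 Fernhollow=19 Hollowpine=22 Ironridge=18 Juniper=28 → close Juniper (overflow 20)
  28÷5 = 5 each, +1 to first 3
Round 3: Dunmere=20 Elkhorn=34 Fernhollow=25 Hollowpine=27 Ironridge=23 → close Hollowpine (overflow 22)
  27÷4 = 6 each, +1 to first 3
Round 4: Dunmere=27 Elkhorn=41 Fernhollow=32 Ironridge=29 → close Elkhorn (overflow 28)
  41÷3 = 13 each, +1 to first 2
Round 5: Dunmere=41 Fernhollow=46 Ironridge=42 → close Fernhollow (overflow 40)
  46÷2 = 23 each, +1 to first 0
Round 6: Dunmere=64 Ironridge=65 → close Ironridge (overflow 57)
  65÷1 = 65 each, +1 to first 0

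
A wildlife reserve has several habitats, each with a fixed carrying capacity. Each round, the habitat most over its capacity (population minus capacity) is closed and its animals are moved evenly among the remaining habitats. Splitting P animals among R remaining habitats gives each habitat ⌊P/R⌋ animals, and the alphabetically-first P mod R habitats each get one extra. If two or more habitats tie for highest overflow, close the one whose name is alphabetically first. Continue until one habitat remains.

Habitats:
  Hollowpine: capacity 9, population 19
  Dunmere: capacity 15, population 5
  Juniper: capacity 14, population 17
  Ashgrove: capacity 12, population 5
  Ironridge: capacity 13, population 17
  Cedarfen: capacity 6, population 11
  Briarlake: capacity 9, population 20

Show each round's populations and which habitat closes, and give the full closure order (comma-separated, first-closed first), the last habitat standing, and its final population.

Closure order: Briarlake, Hollowpine, Cedarfen, Ironridge, Juniper, Ashgrove
Last habitat: Dunmere with 94 animals

Round 1: Ashgrove=5 Briarlake=20 Cedarfen=11 Dunmere=5 Hollowpine=19 Ironridge=17 Juniper=17 → close Briarlake (overflow 11)
  20÷6 = 3 each, +1 to first 2
Round 2: Ashgrove=9 Cedarfen=15 Dunmere=8 Hollowpine=22 Ironridge=20 Juniper=20 → close Hollowpine (overflow 13)
  22÷5 = 4 each, +1 to first 2
Round 3: Ashgrove=14 Cedarfen=20 Dunmere=12 Ironridge=24 Juniper=24 → close Cedarfen (overflow 14)
  20÷4 = 5 each, +1 to first 0
Round 4: Ashgrove=19 Dunmere=17 Ironridge=29 Juniper=29 → close Ironridge (overflow 16)
  29÷3 = 9 each, +1 to first 2
Round 5: Ashgrove=29 Dunmere=27 Juniper=38 → close Juniper (overflow 24)
  38÷2 = 19 each, +1 to first 0
Round 6: Ashgrove=48 Dunmere=46 → close Ashgrove (overflow 36)
  48÷1 = 48 each, +1 to first 0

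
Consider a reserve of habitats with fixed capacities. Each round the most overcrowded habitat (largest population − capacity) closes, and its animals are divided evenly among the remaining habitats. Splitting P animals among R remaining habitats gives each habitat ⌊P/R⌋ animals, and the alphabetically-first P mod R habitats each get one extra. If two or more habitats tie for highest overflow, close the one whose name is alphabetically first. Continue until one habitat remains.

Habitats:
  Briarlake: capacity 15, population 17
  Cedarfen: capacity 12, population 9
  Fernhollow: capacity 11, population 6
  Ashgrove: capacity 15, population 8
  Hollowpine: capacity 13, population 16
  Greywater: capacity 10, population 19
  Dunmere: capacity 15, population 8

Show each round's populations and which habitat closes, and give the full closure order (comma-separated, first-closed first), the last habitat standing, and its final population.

Closure order: Greywater, Hollowpine, Briarlake, Cedarfen, Ashgrove, Fernhollow
Last habitat: Dunmere with 83 animals

Round 1: Ashgrove=8 Briarlake=17 Cedarfen=9 Dunmere=8 Fernhollow=6 Greywater=19 Hollowpine=16 → close Greywater (overflow 9)
  19÷6 = 3 each, +1 to first 1
Round 2: Ashgrove=12 Briarlake=20 Cedarfen=12 Dunmere=11 Fernhollow=9 Hollowpine=19 → close Hollowpine (overflow 6)
  19÷5 = 3 each, +1 to first 4
Round 3: Ashgrove=16 Briarlake=24 Cedarfen=16 Dunmere=15 Fernhollow=12 → close Briarlake (overflow 9)
  24÷4 = 6 each, +1 to first 0
Round 4: Ashgrove=22 Cedarfen=22 Dunmere=21 Fernhollow=18 → close Cedarfen (overflow 10)
  22÷3 = 7 each, +1 to first 1
Round 5: Ashgrove=30 Dunmere=28 Fernhollow=25 → close Ashgrove (overflow 15)
  30÷2 = 15 each, +1 to first 0
Round 6: Dunmere=43 Fernhollow=40 → close Fernhollow (overflow 29)
  40÷1 = 40 each, +1 to first 0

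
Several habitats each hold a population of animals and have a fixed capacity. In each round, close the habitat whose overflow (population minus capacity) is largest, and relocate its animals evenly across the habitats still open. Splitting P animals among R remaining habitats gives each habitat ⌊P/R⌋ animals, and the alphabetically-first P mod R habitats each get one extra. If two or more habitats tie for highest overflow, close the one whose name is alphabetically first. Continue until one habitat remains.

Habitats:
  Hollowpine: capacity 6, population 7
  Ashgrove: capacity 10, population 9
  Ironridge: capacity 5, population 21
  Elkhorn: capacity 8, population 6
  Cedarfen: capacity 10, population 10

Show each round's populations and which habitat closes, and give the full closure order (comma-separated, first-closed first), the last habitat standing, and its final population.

Round 1: Ashgrove=9 Cedarfen=10 Elkhorn=6 Hollowpine=7 Ironridge=21 → close Ironridge (overflow 16)
  21÷4 = 5 each, +1 to first 1
Round 2: Ashgrove=15 Cedarfen=15 Elkhorn=11 Hollowpine=12 → close Hollowpine (overflow 6)
  12÷3 = 4 each, +1 to first 0
Round 3: Ashgrove=19 Cedarfen=19 Elkhorn=15 → close Ashgrove (overflow 9)
  19÷2 = 9 each, +1 to first 1
Round 4: Cedarfen=29 Elkhorn=24 → close Cedarfen (overflow 19)
  29÷1 = 29 each, +1 to first 0

Closure order: Ironridge, Hollowpine, Ashgrove, Cedarfen
Last habitat: Elkhorn with 53 animals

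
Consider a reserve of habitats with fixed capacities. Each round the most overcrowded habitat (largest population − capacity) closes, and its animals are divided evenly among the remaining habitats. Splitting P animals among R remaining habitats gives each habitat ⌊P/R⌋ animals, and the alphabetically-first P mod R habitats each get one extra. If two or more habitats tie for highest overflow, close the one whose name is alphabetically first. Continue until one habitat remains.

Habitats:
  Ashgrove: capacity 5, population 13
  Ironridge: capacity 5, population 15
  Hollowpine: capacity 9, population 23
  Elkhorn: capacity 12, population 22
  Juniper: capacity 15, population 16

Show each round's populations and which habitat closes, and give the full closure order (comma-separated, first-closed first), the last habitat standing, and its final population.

Closure order: Hollowpine, Elkhorn, Ironridge, Ashgrove
Last habitat: Juniper with 89 animals

Round 1: Ashgrove=13 Elkhorn=22 Hollowpine=23 Ironridge=15 Juniper=16 → close Hollowpine (overflow 14)
  23÷4 = 5 each, +1 to first 3
Round 2: Ashgrove=19 Elkhorn=28 Ironridge=21 Juniper=21 → close Elkhorn (overflow 16)
  28÷3 = 9 each, +1 to first 1
Round 3: Ashgrove=29 Ironridge=30 Juniper=30 → close Ironridge (overflow 25)
  30÷2 = 15 each, +1 to first 0
Round 4: Ashgrove=44 Juniper=45 → close Ashgrove (overflow 39)
  44÷1 = 44 each, +1 to first 0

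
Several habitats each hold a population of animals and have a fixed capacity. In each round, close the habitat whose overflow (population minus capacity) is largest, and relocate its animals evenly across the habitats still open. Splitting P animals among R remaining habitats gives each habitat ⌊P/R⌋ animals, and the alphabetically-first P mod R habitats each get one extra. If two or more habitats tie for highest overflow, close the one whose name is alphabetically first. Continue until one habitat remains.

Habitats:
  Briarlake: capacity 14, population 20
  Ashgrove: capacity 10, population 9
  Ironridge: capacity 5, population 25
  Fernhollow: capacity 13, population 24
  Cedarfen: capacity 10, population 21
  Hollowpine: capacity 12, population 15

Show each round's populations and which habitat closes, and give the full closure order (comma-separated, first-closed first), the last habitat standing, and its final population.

Round 1: Ashgrove=9 Briarlake=20 Cedarfen=21 Fernhollow=24 Hollowpine=15 Ironridge=25 → close Ironridge (overflow 20)
  25÷5 = 5 each, +1 to first 0
Round 2: Ashgrove=14 Briarlake=25 Cedarfen=26 Fernhollow=29 Hollowpine=20 → close Cedarfen (overflow 16)
  26÷4 = 6 each, +1 to first 2
Round 3: Ashgrove=21 Briarlake=32 Fernhollow=35 Hollowpine=26 → close Fernhollow (overflow 22)
  35÷3 = 11 each, +1 to first 2
Round 4: Ashgrove=33 Briarlake=44 Hollowpine=37 → close Briarlake (overflow 30)
  44÷2 = 22 each, +1 to first 0
Round 5: Ashgrove=55 Hollowpine=59 → close Hollowpine (overflow 47)
  59÷1 = 59 each, +1 to first 0

Closure order: Ironridge, Cedarfen, Fernhollow, Briarlake, Hollowpine
Last habitat: Ashgrove with 114 animals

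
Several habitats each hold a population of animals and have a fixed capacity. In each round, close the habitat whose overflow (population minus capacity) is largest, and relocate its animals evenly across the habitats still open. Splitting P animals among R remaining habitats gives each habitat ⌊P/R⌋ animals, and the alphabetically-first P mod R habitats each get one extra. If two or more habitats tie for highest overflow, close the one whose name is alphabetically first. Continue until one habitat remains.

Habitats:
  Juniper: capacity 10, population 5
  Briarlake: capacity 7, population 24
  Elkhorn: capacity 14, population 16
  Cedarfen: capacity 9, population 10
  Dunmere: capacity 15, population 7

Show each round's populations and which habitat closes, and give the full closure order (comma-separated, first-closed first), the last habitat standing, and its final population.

Closure order: Briarlake, Elkhorn, Cedarfen, Juniper
Last habitat: Dunmere with 62 animals

Round 1: Briarlake=24 Cedarfen=10 Dunmere=7 Elkhorn=16 Juniper=5 → close Briarlake (overflow 17)
  24÷4 = 6 each, +1 to first 0
Round 2: Cedarfen=16 Dunmere=13 Elkhorn=22 Juniper=11 → close Elkhorn (overflow 8)
  22÷3 = 7 each, +1 to first 1
Round 3: Cedarfen=24 Dunmere=20 Juniper=18 → close Cedarfen (overflow 15)
  24÷2 = 12 each, +1 to first 0
Round 4: Dunmere=32 Juniper=30 → close Juniper (overflow 20)
  30÷1 = 30 each, +1 to first 0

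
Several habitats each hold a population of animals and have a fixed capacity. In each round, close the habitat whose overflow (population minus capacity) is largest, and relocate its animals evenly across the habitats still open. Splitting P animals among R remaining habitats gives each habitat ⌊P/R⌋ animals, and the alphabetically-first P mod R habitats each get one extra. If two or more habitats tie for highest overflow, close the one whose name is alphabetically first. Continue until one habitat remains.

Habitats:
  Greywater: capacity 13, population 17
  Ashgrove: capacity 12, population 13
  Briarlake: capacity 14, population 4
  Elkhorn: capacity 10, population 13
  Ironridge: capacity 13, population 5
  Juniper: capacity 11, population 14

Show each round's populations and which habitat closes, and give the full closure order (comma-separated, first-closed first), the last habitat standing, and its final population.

Round 1: Ashgrove=13 Briarlake=4 Elkhorn=13 Greywater=17 Ironridge=5 Juniper=14 → close Greywater (overflow 4)
  17÷5 = 3 each, +1 to first 2
Round 2: Ashgrove=17 Briarlake=8 Elkhorn=16 Ironridge=8 Juniper=17 → close Elkhorn (overflow 6)
  16÷4 = 4 each, +1 to first 0
Round 3: Ashgrove=21 Briarlake=12 Ironridge=12 Juniper=21 → close Juniper (overflow 10)
  21÷3 = 7 each, +1 to first 0
Round 4: Ashgrove=28 Briarlake=19 Ironridge=19 → close Ashgrove (overflow 16)
  28÷2 = 14 each, +1 to first 0
Round 5: Briarlake=33 Ironridge=33 → close Ironridge (overflow 20)
  33÷1 = 33 each, +1 to first 0

Closure order: Greywater, Elkhorn, Juniper, Ashgrove, Ironridge
Last habitat: Briarlake with 66 animals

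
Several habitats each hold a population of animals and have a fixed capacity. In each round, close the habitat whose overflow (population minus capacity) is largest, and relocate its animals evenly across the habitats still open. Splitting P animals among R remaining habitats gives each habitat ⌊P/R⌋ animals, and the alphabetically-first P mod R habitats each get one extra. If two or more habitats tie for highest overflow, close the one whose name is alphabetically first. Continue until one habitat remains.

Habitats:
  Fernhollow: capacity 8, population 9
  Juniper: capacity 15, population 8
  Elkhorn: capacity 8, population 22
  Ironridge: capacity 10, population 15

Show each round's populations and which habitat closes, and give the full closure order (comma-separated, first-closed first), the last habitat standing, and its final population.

Round 1: Elkhorn=22 Fernhollow=9 Ironridge=15 Juniper=8 → close Elkhorn (overflow 14)
  22÷3 = 7 each, +1 to first 1
Round 2: Fernhollow=17 Ironridge=22 Juniper=15 → close Ironridge (overflow 12)
  22÷2 = 11 each, +1 to first 0
Round 3: Fernhollow=28 Juniper=26 → close Fernhollow (overflow 20)
  28÷1 = 28 each, +1 to first 0

Closure order: Elkhorn, Ironridge, Fernhollow
Last habitat: Juniper with 54 animals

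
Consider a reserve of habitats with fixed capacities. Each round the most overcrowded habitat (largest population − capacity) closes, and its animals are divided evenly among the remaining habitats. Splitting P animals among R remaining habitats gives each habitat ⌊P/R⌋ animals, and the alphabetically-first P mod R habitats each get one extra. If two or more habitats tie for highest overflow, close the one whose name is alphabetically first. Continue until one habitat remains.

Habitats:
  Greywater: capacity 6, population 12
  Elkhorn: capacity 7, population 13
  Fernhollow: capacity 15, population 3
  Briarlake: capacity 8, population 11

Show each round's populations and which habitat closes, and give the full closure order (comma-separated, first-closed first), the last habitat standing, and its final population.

Closure order: Elkhorn, Greywater, Briarlake
Last habitat: Fernhollow with 39 animals

Round 1: Briarlake=11 Elkhorn=13 Fernhollow=3 Greywater=12 → close Elkhorn (overflow 6)
  13÷3 = 4 each, +1 to first 1
Round 2: Briarlake=16 Fernhollow=7 Greywater=16 → close Greywater (overflow 10)
  16÷2 = 8 each, +1 to first 0
Round 3: Briarlake=24 Fernhollow=15 → close Briarlake (overflow 16)
  24÷1 = 24 each, +1 to first 0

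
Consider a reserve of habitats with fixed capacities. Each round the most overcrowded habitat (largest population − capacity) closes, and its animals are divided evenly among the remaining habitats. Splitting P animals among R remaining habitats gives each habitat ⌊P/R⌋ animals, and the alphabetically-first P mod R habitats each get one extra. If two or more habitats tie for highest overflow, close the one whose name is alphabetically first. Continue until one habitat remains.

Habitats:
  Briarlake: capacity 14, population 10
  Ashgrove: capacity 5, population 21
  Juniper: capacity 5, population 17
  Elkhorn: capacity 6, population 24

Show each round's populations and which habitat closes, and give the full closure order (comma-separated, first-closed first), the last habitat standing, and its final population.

Closure order: Elkhorn, Ashgrove, Juniper
Last habitat: Briarlake with 72 animals

Round 1: Ashgrove=21 Briarlake=10 Elkhorn=24 Juniper=17 → close Elkhorn (overflow 18)
  24÷3 = 8 each, +1 to first 0
Round 2: Ashgrove=29 Briarlake=18 Juniper=25 → close Ashgrove (overflow 24)
  29÷2 = 14 each, +1 to first 1
Round 3: Briarlake=33 Juniper=39 → close Juniper (overflow 34)
  39÷1 = 39 each, +1 to first 0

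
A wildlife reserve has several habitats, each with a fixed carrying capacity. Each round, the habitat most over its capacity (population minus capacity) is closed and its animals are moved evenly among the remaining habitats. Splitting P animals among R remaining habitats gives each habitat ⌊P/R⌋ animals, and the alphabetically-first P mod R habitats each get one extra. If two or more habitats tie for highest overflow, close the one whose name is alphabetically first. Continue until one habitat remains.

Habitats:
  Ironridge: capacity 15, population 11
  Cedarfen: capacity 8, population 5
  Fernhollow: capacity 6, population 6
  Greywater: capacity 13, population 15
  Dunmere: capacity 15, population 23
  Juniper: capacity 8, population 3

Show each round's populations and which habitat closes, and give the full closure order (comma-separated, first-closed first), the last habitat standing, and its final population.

Closure order: Dunmere, Greywater, Fernhollow, Cedarfen, Ironridge
Last habitat: Juniper with 63 animals

Round 1: Cedarfen=5 Dunmere=23 Fernhollow=6 Greywater=15 Ironridge=11 Juniper=3 → close Dunmere (overflow 8)
  23÷5 = 4 each, +1 to first 3
Round 2: Cedarfen=10 Fernhollow=11 Greywater=20 Ironridge=15 Juniper=7 → close Greywater (overflow 7)
  20÷4 = 5 each, +1 to first 0
Round 3: Cedarfen=15 Fernhollow=16 Ironridge=20 Juniper=12 → close Fernhollow (overflow 10)
  16÷3 = 5 each, +1 to first 1
Round 4: Cedarfen=21 Ironridge=25 Juniper=17 → close Cedarfen (overflow 13)
  21÷2 = 10 each, +1 to first 1
Round 5: Ironridge=36 Juniper=27 → close Ironridge (overflow 21)
  36÷1 = 36 each, +1 to first 0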